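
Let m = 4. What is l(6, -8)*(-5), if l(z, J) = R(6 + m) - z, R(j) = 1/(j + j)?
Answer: 119/4 ≈ 29.750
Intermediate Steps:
R(j) = 1/(2*j)
l(z, J) = 1/20 - z (l(z, J) = 1/(2*(6 + 4)) - z = (½)/10 - z = (½)*(⅒) - z = 1/20 - z)
l(6, -8)*(-5) = (1/20 - 1*6)*(-5) = (1/20 - 6)*(-5) = -119/20*(-5) = 119/4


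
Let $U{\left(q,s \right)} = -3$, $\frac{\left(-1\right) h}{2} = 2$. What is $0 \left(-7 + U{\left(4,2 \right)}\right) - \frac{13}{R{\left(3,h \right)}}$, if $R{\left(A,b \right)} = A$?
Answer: $- \frac{13}{3} \approx -4.3333$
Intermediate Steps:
$h = -4$ ($h = \left(-2\right) 2 = -4$)
$0 \left(-7 + U{\left(4,2 \right)}\right) - \frac{13}{R{\left(3,h \right)}} = 0 \left(-7 - 3\right) - \frac{13}{3} = 0 \left(-10\right) - \frac{13}{3} = 0 - \frac{13}{3} = - \frac{13}{3}$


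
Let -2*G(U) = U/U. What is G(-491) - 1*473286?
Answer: -946573/2 ≈ -4.7329e+5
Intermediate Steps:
G(U) = -1/2 (G(U) = -U/(2*U) = -1/2*1 = -1/2)
G(-491) - 1*473286 = -1/2 - 1*473286 = -1/2 - 473286 = -946573/2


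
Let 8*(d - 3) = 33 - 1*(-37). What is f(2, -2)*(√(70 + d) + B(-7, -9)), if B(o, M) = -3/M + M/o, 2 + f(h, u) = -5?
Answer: -34/3 - 7*√327/2 ≈ -74.624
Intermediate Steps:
f(h, u) = -7 (f(h, u) = -2 - 5 = -7)
d = 47/4 (d = 3 + (33 - 1*(-37))/8 = 3 + (33 + 37)/8 = 3 + (⅛)*70 = 3 + 35/4 = 47/4 ≈ 11.750)
f(2, -2)*(√(70 + d) + B(-7, -9)) = -7*(√(70 + 47/4) + (-3/(-9) - 9/(-7))) = -7*(√(327/4) + (-3*(-⅑) - 9*(-⅐))) = -7*(√327/2 + (⅓ + 9/7)) = -7*(√327/2 + 34/21) = -7*(34/21 + √327/2) = -34/3 - 7*√327/2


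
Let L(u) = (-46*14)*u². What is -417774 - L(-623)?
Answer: 249537302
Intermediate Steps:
L(u) = -644*u²
-417774 - L(-623) = -417774 - (-644)*(-623)² = -417774 - (-644)*388129 = -417774 - 1*(-249955076) = -417774 + 249955076 = 249537302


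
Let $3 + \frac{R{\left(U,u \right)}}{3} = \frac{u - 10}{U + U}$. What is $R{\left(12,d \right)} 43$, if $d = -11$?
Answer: $- \frac{3999}{8} \approx -499.88$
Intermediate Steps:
$R{\left(U,u \right)} = -9 + \frac{3 \left(-10 + u\right)}{2 U}$ ($R{\left(U,u \right)} = -9 + 3 \frac{u - 10}{U + U} = -9 + 3 \frac{-10 + u}{2 U} = -9 + \frac{3 \left(-10 + u\right)}{2 U}$)
$R{\left(12,d \right)} 43 = \frac{3 \left(-10 - 11 - 72\right)}{2 \cdot 12} \cdot 43 = \frac{3}{2} \cdot \frac{1}{12} \left(-10 - 11 - 72\right) 43 = \frac{3}{2} \cdot \frac{1}{12} \left(-93\right) 43 = \left(- \frac{93}{8}\right) 43 = - \frac{3999}{8}$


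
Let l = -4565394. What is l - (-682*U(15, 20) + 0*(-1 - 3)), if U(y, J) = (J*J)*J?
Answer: 890606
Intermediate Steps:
U(y, J) = J**3 (U(y, J) = J**2*J = J**3)
l - (-682*U(15, 20) + 0*(-1 - 3)) = -4565394 - (-682*20**3 + 0*(-1 - 3)) = -4565394 - (-682*8000 + 0*(-4)) = -4565394 - (-5456000 + 0) = -4565394 - 1*(-5456000) = -4565394 + 5456000 = 890606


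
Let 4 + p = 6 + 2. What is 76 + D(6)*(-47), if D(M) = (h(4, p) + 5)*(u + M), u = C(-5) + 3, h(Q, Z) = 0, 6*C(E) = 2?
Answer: -6352/3 ≈ -2117.3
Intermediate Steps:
C(E) = ⅓ (C(E) = (⅙)*2 = ⅓)
p = 4 (p = -4 + (6 + 2) = -4 + 8 = 4)
u = 10/3 (u = ⅓ + 3 = 10/3 ≈ 3.3333)
D(M) = 50/3 + 5*M (D(M) = (0 + 5)*(10/3 + M) = 5*(10/3 + M) = 50/3 + 5*M)
76 + D(6)*(-47) = 76 + (50/3 + 5*6)*(-47) = 76 + (50/3 + 30)*(-47) = 76 + (140/3)*(-47) = 76 - 6580/3 = -6352/3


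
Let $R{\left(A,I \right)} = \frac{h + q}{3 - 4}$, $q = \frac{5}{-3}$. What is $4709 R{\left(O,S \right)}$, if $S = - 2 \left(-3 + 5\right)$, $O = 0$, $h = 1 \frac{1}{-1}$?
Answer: $\frac{37672}{3} \approx 12557.0$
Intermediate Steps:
$h = -1$ ($h = 1 \left(-1\right) = -1$)
$q = - \frac{5}{3}$ ($q = 5 \left(- \frac{1}{3}\right) = - \frac{5}{3} \approx -1.6667$)
$S = -4$ ($S = \left(-2\right) 2 = -4$)
$R{\left(A,I \right)} = \frac{8}{3}$ ($R{\left(A,I \right)} = \frac{-1 - \frac{5}{3}}{3 - 4} = - \frac{8}{3 \left(-1\right)} = \left(- \frac{8}{3}\right) \left(-1\right) = \frac{8}{3}$)
$4709 R{\left(O,S \right)} = 4709 \cdot \frac{8}{3} = \frac{37672}{3}$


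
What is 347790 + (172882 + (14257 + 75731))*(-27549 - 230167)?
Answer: -67745457130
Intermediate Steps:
347790 + (172882 + (14257 + 75731))*(-27549 - 230167) = 347790 + (172882 + 89988)*(-257716) = 347790 + 262870*(-257716) = 347790 - 67745804920 = -67745457130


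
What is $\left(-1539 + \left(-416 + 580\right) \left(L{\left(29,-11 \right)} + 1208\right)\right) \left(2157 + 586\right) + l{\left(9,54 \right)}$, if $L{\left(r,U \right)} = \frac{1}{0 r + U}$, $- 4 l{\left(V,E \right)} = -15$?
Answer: $\frac{23722989273}{44} \approx 5.3916 \cdot 10^{8}$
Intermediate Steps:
$l{\left(V,E \right)} = \frac{15}{4}$ ($l{\left(V,E \right)} = \left(- \frac{1}{4}\right) \left(-15\right) = \frac{15}{4}$)
$L{\left(r,U \right)} = \frac{1}{U}$ ($L{\left(r,U \right)} = \frac{1}{0 + U} = \frac{1}{U}$)
$\left(-1539 + \left(-416 + 580\right) \left(L{\left(29,-11 \right)} + 1208\right)\right) \left(2157 + 586\right) + l{\left(9,54 \right)} = \left(-1539 + \left(-416 + 580\right) \left(\frac{1}{-11} + 1208\right)\right) \left(2157 + 586\right) + \frac{15}{4} = \left(-1539 + 164 \left(- \frac{1}{11} + 1208\right)\right) 2743 + \frac{15}{4} = \left(-1539 + 164 \cdot \frac{13287}{11}\right) 2743 + \frac{15}{4} = \left(-1539 + \frac{2179068}{11}\right) 2743 + \frac{15}{4} = \frac{2162139}{11} \cdot 2743 + \frac{15}{4} = \frac{5930747277}{11} + \frac{15}{4} = \frac{23722989273}{44}$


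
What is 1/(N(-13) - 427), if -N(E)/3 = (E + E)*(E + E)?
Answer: -1/2455 ≈ -0.00040733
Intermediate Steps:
N(E) = -12*E² (N(E) = -3*(E + E)*(E + E) = -3*2*E*2*E = -12*E²)
1/(N(-13) - 427) = 1/(-12*(-13)² - 427) = 1/(-12*169 - 427) = 1/(-2028 - 427) = 1/(-2455) = -1/2455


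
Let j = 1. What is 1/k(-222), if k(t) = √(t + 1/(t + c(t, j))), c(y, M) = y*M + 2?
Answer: -I*√69394/3925 ≈ -0.067115*I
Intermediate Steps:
c(y, M) = 2 + M*y (c(y, M) = M*y + 2 = 2 + M*y)
k(t) = √(t + 1/(2 + 2*t)) (k(t) = √(t + 1/(t + (2 + 1*t))) = √(t + 1/(t + (2 + t))) = √(t + 1/(2 + 2*t)))
1/k(-222) = 1/(√2*√(1/(1 - 222) + 2*(-222))/2) = 1/(√2*√(1/(-221) - 444)/2) = 1/(√2*√(-1/221 - 444)/2) = 1/(√2*√(-98125/221)/2) = 1/(√2*(25*I*√34697/221)/2) = 1/(25*I*√69394/442) = -I*√69394/3925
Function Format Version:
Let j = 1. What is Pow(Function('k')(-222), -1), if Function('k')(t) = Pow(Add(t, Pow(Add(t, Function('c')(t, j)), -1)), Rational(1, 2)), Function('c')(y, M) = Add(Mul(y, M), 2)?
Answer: Mul(Rational(-1, 3925), I, Pow(69394, Rational(1, 2))) ≈ Mul(-0.067115, I)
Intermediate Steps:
Function('c')(y, M) = Add(2, Mul(M, y)) (Function('c')(y, M) = Add(Mul(M, y), 2) = Add(2, Mul(M, y)))
Function('k')(t) = Pow(Add(t, Pow(Add(2, Mul(2, t)), -1)), Rational(1, 2)) (Function('k')(t) = Pow(Add(t, Pow(Add(t, Add(2, Mul(1, t))), -1)), Rational(1, 2)) = Pow(Add(t, Pow(Add(t, Add(2, t)), -1)), Rational(1, 2)) = Pow(Add(t, Pow(Add(2, Mul(2, t)), -1)), Rational(1, 2)))
Pow(Function('k')(-222), -1) = Pow(Mul(Rational(1, 2), Pow(2, Rational(1, 2)), Pow(Add(Pow(Add(1, -222), -1), Mul(2, -222)), Rational(1, 2))), -1) = Pow(Mul(Rational(1, 2), Pow(2, Rational(1, 2)), Pow(Add(Pow(-221, -1), -444), Rational(1, 2))), -1) = Pow(Mul(Rational(1, 2), Pow(2, Rational(1, 2)), Pow(Add(Rational(-1, 221), -444), Rational(1, 2))), -1) = Pow(Mul(Rational(1, 2), Pow(2, Rational(1, 2)), Pow(Rational(-98125, 221), Rational(1, 2))), -1) = Pow(Mul(Rational(1, 2), Pow(2, Rational(1, 2)), Mul(Rational(25, 221), I, Pow(34697, Rational(1, 2)))), -1) = Pow(Mul(Rational(25, 442), I, Pow(69394, Rational(1, 2))), -1) = Mul(Rational(-1, 3925), I, Pow(69394, Rational(1, 2)))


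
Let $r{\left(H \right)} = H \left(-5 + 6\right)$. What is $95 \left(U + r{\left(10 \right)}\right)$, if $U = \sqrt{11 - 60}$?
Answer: $950 + 665 i \approx 950.0 + 665.0 i$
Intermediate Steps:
$r{\left(H \right)} = H$ ($r{\left(H \right)} = H 1 = H$)
$U = 7 i$ ($U = \sqrt{-49} = 7 i \approx 7.0 i$)
$95 \left(U + r{\left(10 \right)}\right) = 95 \left(7 i + 10\right) = 95 \left(10 + 7 i\right) = 950 + 665 i$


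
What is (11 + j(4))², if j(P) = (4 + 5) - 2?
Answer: 324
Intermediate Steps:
j(P) = 7 (j(P) = 9 - 2 = 7)
(11 + j(4))² = (11 + 7)² = 18² = 324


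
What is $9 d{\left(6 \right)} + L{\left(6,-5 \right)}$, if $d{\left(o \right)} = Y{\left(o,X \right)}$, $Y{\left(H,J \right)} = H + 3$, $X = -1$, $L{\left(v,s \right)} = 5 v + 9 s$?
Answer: $66$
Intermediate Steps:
$Y{\left(H,J \right)} = 3 + H$
$d{\left(o \right)} = 3 + o$
$9 d{\left(6 \right)} + L{\left(6,-5 \right)} = 9 \left(3 + 6\right) + \left(5 \cdot 6 + 9 \left(-5\right)\right) = 9 \cdot 9 + \left(30 - 45\right) = 81 - 15 = 66$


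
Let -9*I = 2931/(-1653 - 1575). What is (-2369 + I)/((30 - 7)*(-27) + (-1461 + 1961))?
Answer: 22940419/1171764 ≈ 19.578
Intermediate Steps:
I = 977/9684 (I = -977/(3*(-1653 - 1575)) = -977/(3*(-3228)) = -977*(-1)/(3*3228) = -1/9*(-977/1076) = 977/9684 ≈ 0.10089)
(-2369 + I)/((30 - 7)*(-27) + (-1461 + 1961)) = (-2369 + 977/9684)/((30 - 7)*(-27) + (-1461 + 1961)) = -22940419/(9684*(23*(-27) + 500)) = -22940419/(9684*(-621 + 500)) = -22940419/9684/(-121) = -22940419/9684*(-1/121) = 22940419/1171764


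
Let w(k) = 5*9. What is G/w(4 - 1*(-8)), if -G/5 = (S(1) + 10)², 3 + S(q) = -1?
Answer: -4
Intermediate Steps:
w(k) = 45
S(q) = -4 (S(q) = -3 - 1 = -4)
G = -180 (G = -5*(-4 + 10)² = -5*6² = -5*36 = -180)
G/w(4 - 1*(-8)) = -180/45 = -180*1/45 = -4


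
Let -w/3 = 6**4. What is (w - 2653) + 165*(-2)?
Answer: -6871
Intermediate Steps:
w = -3888 (w = -3*6**4 = -3*1296 = -3888)
(w - 2653) + 165*(-2) = (-3888 - 2653) + 165*(-2) = -6541 - 330 = -6871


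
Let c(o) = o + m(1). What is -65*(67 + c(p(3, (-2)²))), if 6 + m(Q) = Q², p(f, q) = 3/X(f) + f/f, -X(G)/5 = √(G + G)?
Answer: -4095 + 13*√6/2 ≈ -4079.1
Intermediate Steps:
X(G) = -5*√2*√G (X(G) = -5*√(G + G) = -5*√2*√G)
p(f, q) = 1 - 3*√2/(10*√f) (p(f, q) = 3/((-5*√2*√f)) + f/f = 3*(-√2/(10*√f)) + 1 = -3*√2/(10*√f) + 1 = 1 - 3*√2/(10*√f))
m(Q) = -6 + Q²
c(o) = -5 + o (c(o) = o + (-6 + 1²) = o + (-6 + 1) = o - 5 = -5 + o)
-65*(67 + c(p(3, (-2)²))) = -65*(67 + (-5 + (1 - 3*√2/(10*√3)))) = -65*(67 + (-5 + (1 - 3*√2*√3/3/10))) = -65*(67 + (-5 + (1 - √6/10))) = -65*(67 + (-4 - √6/10)) = -65*(63 - √6/10) = -4095 + 13*√6/2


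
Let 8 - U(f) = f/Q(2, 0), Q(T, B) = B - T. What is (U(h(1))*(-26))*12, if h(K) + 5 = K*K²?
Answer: -1872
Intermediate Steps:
h(K) = -5 + K³ (h(K) = -5 + K*K² = -5 + K³)
U(f) = 8 + f/2 (U(f) = 8 - f/(0 - 1*2) = 8 - f/(0 - 2) = 8 - f/(-2) = 8 - f*(-1)/2 = 8 - (-1)*f/2 = 8 + f/2)
(U(h(1))*(-26))*12 = ((8 + (-5 + 1³)/2)*(-26))*12 = ((8 + (-5 + 1)/2)*(-26))*12 = ((8 + (½)*(-4))*(-26))*12 = ((8 - 2)*(-26))*12 = (6*(-26))*12 = -156*12 = -1872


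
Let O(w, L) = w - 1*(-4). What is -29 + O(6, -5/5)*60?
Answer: 571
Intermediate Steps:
O(w, L) = 4 + w (O(w, L) = w + 4 = 4 + w)
-29 + O(6, -5/5)*60 = -29 + (4 + 6)*60 = -29 + 10*60 = -29 + 600 = 571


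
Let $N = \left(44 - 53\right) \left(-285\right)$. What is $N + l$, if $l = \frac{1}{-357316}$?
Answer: $\frac{916515539}{357316} \approx 2565.0$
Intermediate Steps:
$l = - \frac{1}{357316} \approx -2.7986 \cdot 10^{-6}$
$N = 2565$ ($N = \left(-9\right) \left(-285\right) = 2565$)
$N + l = 2565 - \frac{1}{357316} = \frac{916515539}{357316}$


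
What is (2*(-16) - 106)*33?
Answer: -4554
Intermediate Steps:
(2*(-16) - 106)*33 = (-32 - 106)*33 = -138*33 = -4554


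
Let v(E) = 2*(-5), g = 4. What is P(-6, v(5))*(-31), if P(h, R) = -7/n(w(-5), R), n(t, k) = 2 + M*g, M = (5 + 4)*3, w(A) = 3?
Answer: 217/110 ≈ 1.9727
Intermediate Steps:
v(E) = -10
M = 27 (M = 9*3 = 27)
n(t, k) = 110 (n(t, k) = 2 + 27*4 = 2 + 108 = 110)
P(h, R) = -7/110
P(-6, v(5))*(-31) = -7/110*(-31) = 217/110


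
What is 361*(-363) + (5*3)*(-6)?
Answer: -131133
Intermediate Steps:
361*(-363) + (5*3)*(-6) = -131043 + 15*(-6) = -131043 - 90 = -131133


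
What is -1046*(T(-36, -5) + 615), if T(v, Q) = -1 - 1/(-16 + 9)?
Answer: -4496754/7 ≈ -6.4239e+5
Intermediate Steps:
T(v, Q) = -6/7 (T(v, Q) = -1 - 1/(-7) = -1 - 1*(-⅐) = -1 + ⅐ = -6/7)
-1046*(T(-36, -5) + 615) = -1046*(-6/7 + 615) = -1046*4299/7 = -4496754/7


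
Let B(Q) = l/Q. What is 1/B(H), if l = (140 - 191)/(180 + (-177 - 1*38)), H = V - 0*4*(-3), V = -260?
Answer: -9100/51 ≈ -178.43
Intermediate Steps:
H = -260 (H = -260 - 0*4*(-3) = -260 - 0*(-3) = -260 - 1*0 = -260 + 0 = -260)
l = 51/35 (l = -51/(180 + (-177 - 38)) = -51/(180 - 215) = -51/(-35) = -51*(-1/35) = 51/35 ≈ 1.4571)
B(Q) = 51/(35*Q)
1/B(H) = 1/((51/35)/(-260)) = 1/((51/35)*(-1/260)) = 1/(-51/9100) = -9100/51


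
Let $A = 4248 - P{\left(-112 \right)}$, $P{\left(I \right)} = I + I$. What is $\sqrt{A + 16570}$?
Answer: $3 \sqrt{2338} \approx 145.06$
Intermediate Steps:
$P{\left(I \right)} = 2 I$
$A = 4472$ ($A = 4248 - 2 \left(-112\right) = 4248 - -224 = 4248 + 224 = 4472$)
$\sqrt{A + 16570} = \sqrt{4472 + 16570} = \sqrt{21042} = 3 \sqrt{2338}$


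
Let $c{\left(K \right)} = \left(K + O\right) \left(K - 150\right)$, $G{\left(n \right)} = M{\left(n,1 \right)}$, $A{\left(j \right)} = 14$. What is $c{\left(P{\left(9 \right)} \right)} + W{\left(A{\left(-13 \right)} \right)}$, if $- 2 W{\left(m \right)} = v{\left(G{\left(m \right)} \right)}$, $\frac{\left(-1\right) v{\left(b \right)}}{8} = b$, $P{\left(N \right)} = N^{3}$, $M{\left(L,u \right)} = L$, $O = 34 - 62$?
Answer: $405935$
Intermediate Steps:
$O = -28$ ($O = 34 - 62 = -28$)
$G{\left(n \right)} = n$
$v{\left(b \right)} = - 8 b$
$W{\left(m \right)} = 4 m$ ($W{\left(m \right)} = - \frac{\left(-8\right) m}{2} = 4 m$)
$c{\left(K \right)} = \left(-150 + K\right) \left(-28 + K\right)$ ($c{\left(K \right)} = \left(K - 28\right) \left(K - 150\right) = \left(-28 + K\right) \left(-150 + K\right) = \left(-150 + K\right) \left(-28 + K\right)$)
$c{\left(P{\left(9 \right)} \right)} + W{\left(A{\left(-13 \right)} \right)} = \left(4200 + \left(9^{3}\right)^{2} - 178 \cdot 9^{3}\right) + 4 \cdot 14 = \left(4200 + 729^{2} - 129762\right) + 56 = \left(4200 + 531441 - 129762\right) + 56 = 405879 + 56 = 405935$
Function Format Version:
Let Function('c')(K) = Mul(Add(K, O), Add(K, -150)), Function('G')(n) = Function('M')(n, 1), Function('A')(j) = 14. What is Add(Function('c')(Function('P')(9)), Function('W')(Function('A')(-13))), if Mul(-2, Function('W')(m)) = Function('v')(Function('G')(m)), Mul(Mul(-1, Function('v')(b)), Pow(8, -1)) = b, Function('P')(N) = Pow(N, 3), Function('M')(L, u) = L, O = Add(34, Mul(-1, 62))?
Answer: 405935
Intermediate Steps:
O = -28 (O = Add(34, -62) = -28)
Function('G')(n) = n
Function('v')(b) = Mul(-8, b)
Function('W')(m) = Mul(4, m) (Function('W')(m) = Mul(Rational(-1, 2), Mul(-8, m)) = Mul(4, m))
Function('c')(K) = Mul(Add(-150, K), Add(-28, K)) (Function('c')(K) = Mul(Add(K, -28), Add(K, -150)) = Mul(Add(-28, K), Add(-150, K)) = Mul(Add(-150, K), Add(-28, K)))
Add(Function('c')(Function('P')(9)), Function('W')(Function('A')(-13))) = Add(Add(4200, Pow(Pow(9, 3), 2), Mul(-178, Pow(9, 3))), Mul(4, 14)) = Add(Add(4200, Pow(729, 2), Mul(-178, 729)), 56) = Add(Add(4200, 531441, -129762), 56) = Add(405879, 56) = 405935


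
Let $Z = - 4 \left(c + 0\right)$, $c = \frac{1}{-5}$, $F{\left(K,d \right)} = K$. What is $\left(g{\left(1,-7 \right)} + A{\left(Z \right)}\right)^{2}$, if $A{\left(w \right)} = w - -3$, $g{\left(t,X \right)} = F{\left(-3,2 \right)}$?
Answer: $\frac{16}{25} \approx 0.64$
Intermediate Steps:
$c = - \frac{1}{5} \approx -0.2$
$g{\left(t,X \right)} = -3$
$Z = \frac{4}{5}$ ($Z = - 4 \left(- \frac{1}{5} + 0\right) = \left(-4\right) \left(- \frac{1}{5}\right) = \frac{4}{5} \approx 0.8$)
$A{\left(w \right)} = 3 + w$ ($A{\left(w \right)} = w + 3 = 3 + w$)
$\left(g{\left(1,-7 \right)} + A{\left(Z \right)}\right)^{2} = \left(-3 + \left(3 + \frac{4}{5}\right)\right)^{2} = \left(-3 + \frac{19}{5}\right)^{2} = \left(\frac{4}{5}\right)^{2} = \frac{16}{25}$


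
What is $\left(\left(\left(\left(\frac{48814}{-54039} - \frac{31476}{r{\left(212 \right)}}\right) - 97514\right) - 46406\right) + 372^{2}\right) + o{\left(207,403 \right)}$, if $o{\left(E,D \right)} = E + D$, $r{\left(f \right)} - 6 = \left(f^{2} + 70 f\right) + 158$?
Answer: $- \frac{3990637968827}{809882493} \approx -4927.4$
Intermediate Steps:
$r{\left(f \right)} = 164 + f^{2} + 70 f$ ($r{\left(f \right)} = 6 + \left(\left(f^{2} + 70 f\right) + 158\right) = 6 + \left(158 + f^{2} + 70 f\right) = 164 + f^{2} + 70 f$)
$o{\left(E,D \right)} = D + E$
$\left(\left(\left(\left(\frac{48814}{-54039} - \frac{31476}{r{\left(212 \right)}}\right) - 97514\right) - 46406\right) + 372^{2}\right) + o{\left(207,403 \right)} = \left(\left(\left(\left(\frac{48814}{-54039} - \frac{31476}{164 + 212^{2} + 70 \cdot 212}\right) - 97514\right) - 46406\right) + 372^{2}\right) + \left(403 + 207\right) = \left(\left(\left(\left(48814 \left(- \frac{1}{54039}\right) - \frac{31476}{164 + 44944 + 14840}\right) - 97514\right) - 46406\right) + 138384\right) + 610 = \left(\left(\left(\left(- \frac{48814}{54039} - \frac{31476}{59948}\right) - 97514\right) - 46406\right) + 138384\right) + 610 = \left(\left(\left(\left(- \frac{48814}{54039} - \frac{7869}{14987}\right) - 97514\right) - 46406\right) + 138384\right) + 610 = \left(\left(\left(- \frac{1156808309}{809882493} - 97514\right) - 46406\right) + 138384\right) + 610 = \left(\left(- \frac{78976038230711}{809882493} - 46406\right) + 138384\right) + 610 = \left(- \frac{116559445200869}{809882493} + 138384\right) + 610 = - \frac{4484666289557}{809882493} + 610 = - \frac{3990637968827}{809882493}$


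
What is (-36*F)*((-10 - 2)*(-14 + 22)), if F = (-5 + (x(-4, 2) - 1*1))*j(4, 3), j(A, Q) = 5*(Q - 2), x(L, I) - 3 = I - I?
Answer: -51840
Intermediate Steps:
x(L, I) = 3 (x(L, I) = 3 + (I - I) = 3 + 0 = 3)
j(A, Q) = -10 + 5*Q (j(A, Q) = 5*(-2 + Q) = -10 + 5*Q)
F = -15 (F = (-5 + (3 - 1*1))*(-10 + 5*3) = (-5 + (3 - 1))*(-10 + 15) = (-5 + 2)*5 = -3*5 = -15)
(-36*F)*((-10 - 2)*(-14 + 22)) = (-36*(-15))*((-10 - 2)*(-14 + 22)) = 540*(-12*8) = 540*(-96) = -51840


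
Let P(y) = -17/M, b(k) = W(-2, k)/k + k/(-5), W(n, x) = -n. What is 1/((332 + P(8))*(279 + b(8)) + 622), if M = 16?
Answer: 64/5920435 ≈ 1.0810e-5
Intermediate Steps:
b(k) = 2/k - k/5 (b(k) = (-1*(-2))/k + k/(-5) = 2/k + k*(-⅕) = 2/k - k/5)
P(y) = -17/16
1/((332 + P(8))*(279 + b(8)) + 622) = 1/((332 - 17/16)*(279 + (2/8 - ⅕*8)) + 622) = 1/(5295*(279 + (2*(⅛) - 8/5))/16 + 622) = 1/(5295*(279 + (¼ - 8/5))/16 + 622) = 1/(5295*(279 - 27/20)/16 + 622) = 1/((5295/16)*(5553/20) + 622) = 1/(5880627/64 + 622) = 1/(5920435/64) = 64/5920435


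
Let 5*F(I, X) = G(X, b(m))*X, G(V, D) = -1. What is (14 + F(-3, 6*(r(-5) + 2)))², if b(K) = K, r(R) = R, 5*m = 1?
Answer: 7744/25 ≈ 309.76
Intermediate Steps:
m = ⅕ (m = (⅕)*1 = ⅕ ≈ 0.20000)
F(I, X) = -X/5 (F(I, X) = (-X)/5 = -X/5)
(14 + F(-3, 6*(r(-5) + 2)))² = (14 - 6*(-5 + 2)/5)² = (14 - 6*(-3)/5)² = (14 - ⅕*(-18))² = (14 + 18/5)² = (88/5)² = 7744/25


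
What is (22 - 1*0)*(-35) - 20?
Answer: -790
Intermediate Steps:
(22 - 1*0)*(-35) - 20 = (22 + 0)*(-35) - 20 = 22*(-35) - 20 = -770 - 20 = -790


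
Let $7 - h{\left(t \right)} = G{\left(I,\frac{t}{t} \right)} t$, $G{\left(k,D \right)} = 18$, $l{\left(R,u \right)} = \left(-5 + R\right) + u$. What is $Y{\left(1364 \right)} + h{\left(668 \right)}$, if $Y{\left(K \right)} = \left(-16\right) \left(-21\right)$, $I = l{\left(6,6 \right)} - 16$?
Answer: $-11681$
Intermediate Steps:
$l{\left(R,u \right)} = -5 + R + u$
$I = -9$ ($I = \left(-5 + 6 + 6\right) - 16 = 7 - 16 = -9$)
$Y{\left(K \right)} = 336$
$h{\left(t \right)} = 7 - 18 t$
$Y{\left(1364 \right)} + h{\left(668 \right)} = 336 + \left(7 - 12024\right) = 336 - 12017 = -11681$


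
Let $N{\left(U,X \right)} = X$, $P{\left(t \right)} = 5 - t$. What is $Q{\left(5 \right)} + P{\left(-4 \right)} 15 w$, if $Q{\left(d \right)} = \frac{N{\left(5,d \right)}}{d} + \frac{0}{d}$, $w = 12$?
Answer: $1621$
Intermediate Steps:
$Q{\left(d \right)} = 1$ ($Q{\left(d \right)} = \frac{d}{d} + \frac{0}{d} = 1 + 0 = 1$)
$Q{\left(5 \right)} + P{\left(-4 \right)} 15 w = 1 + \left(5 - -4\right) 15 \cdot 12 = 1 + \left(5 + 4\right) 15 \cdot 12 = 1 + 9 \cdot 15 \cdot 12 = 1 + 135 \cdot 12 = 1 + 1620 = 1621$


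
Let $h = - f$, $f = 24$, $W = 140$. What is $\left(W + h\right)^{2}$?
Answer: $13456$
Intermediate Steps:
$h = -24$ ($h = \left(-1\right) 24 = -24$)
$\left(W + h\right)^{2} = \left(140 - 24\right)^{2} = 116^{2} = 13456$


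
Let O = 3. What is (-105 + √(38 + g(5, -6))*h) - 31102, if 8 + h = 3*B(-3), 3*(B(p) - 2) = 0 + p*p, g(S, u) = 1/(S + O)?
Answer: -31207 + 7*√610/4 ≈ -31164.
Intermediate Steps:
g(S, u) = 1/(3 + S) (g(S, u) = 1/(S + 3) = 1/(3 + S))
B(p) = 2 + p²/3 (B(p) = 2 + (0 + p*p)/3 = 2 + (0 + p²)/3 = 2 + p²/3)
h = 7 (h = -8 + 3*(2 + (⅓)*(-3)²) = -8 + 3*(2 + (⅓)*9) = -8 + 3*(2 + 3) = -8 + 3*5 = -8 + 15 = 7)
(-105 + √(38 + g(5, -6))*h) - 31102 = (-105 + √(38 + 1/(3 + 5))*7) - 31102 = (-105 + √(38 + 1/8)*7) - 31102 = (-105 + √(38 + ⅛)*7) - 31102 = (-105 + √(305/8)*7) - 31102 = (-105 + (√610/4)*7) - 31102 = (-105 + 7*√610/4) - 31102 = -31207 + 7*√610/4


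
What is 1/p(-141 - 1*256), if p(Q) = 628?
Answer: 1/628 ≈ 0.0015924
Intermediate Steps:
1/p(-141 - 1*256) = 1/628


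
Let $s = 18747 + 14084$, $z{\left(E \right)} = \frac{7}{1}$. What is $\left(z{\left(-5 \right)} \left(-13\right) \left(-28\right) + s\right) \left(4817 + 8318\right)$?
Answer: $464703165$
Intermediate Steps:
$z{\left(E \right)} = 7$ ($z{\left(E \right)} = 7 \cdot 1 = 7$)
$s = 32831$
$\left(z{\left(-5 \right)} \left(-13\right) \left(-28\right) + s\right) \left(4817 + 8318\right) = \left(7 \left(-13\right) \left(-28\right) + 32831\right) \left(4817 + 8318\right) = \left(\left(-91\right) \left(-28\right) + 32831\right) 13135 = \left(2548 + 32831\right) 13135 = 35379 \cdot 13135 = 464703165$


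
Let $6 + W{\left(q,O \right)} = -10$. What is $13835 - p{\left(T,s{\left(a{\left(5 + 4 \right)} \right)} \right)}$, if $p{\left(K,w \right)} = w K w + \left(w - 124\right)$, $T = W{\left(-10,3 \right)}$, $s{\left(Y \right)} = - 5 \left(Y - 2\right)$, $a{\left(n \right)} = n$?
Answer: $33594$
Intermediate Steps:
$W{\left(q,O \right)} = -16$ ($W{\left(q,O \right)} = -6 - 10 = -16$)
$s{\left(Y \right)} = 10 - 5 Y$ ($s{\left(Y \right)} = - 5 \left(-2 + Y\right) = 10 - 5 Y$)
$T = -16$
$p{\left(K,w \right)} = -124 + w + K w^{2}$ ($p{\left(K,w \right)} = K w w + \left(-124 + w\right) = K w^{2} + \left(-124 + w\right) = -124 + w + K w^{2}$)
$13835 - p{\left(T,s{\left(a{\left(5 + 4 \right)} \right)} \right)} = 13835 - \left(-124 + \left(10 - 5 \left(5 + 4\right)\right) - 16 \left(10 - 5 \left(5 + 4\right)\right)^{2}\right) = 13835 - \left(-124 + \left(10 - 45\right) - 16 \left(10 - 45\right)^{2}\right) = 13835 - \left(-124 - 35 - 16 \left(-35\right)^{2}\right) = 13835 - \left(-124 - 35 - 19600\right) = 13835 - -19759 = 13835 + 19759 = 33594$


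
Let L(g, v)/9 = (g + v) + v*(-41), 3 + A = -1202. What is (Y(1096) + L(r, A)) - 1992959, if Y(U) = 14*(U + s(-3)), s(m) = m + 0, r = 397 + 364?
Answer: -1537008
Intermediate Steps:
A = -1205 (A = -3 - 1202 = -1205)
r = 761
s(m) = m
Y(U) = -42 + 14*U (Y(U) = 14*(U - 3) = 14*(-3 + U) = -42 + 14*U)
L(g, v) = -360*v + 9*g (L(g, v) = 9*((g + v) + v*(-41)) = 9*((g + v) - 41*v) = 9*(g - 40*v) = -360*v + 9*g)
(Y(1096) + L(r, A)) - 1992959 = ((-42 + 14*1096) + (-360*(-1205) + 9*761)) - 1992959 = ((-42 + 15344) + (433800 + 6849)) - 1992959 = (15302 + 440649) - 1992959 = 455951 - 1992959 = -1537008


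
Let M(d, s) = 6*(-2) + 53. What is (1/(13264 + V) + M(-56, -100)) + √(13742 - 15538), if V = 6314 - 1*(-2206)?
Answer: 893145/21784 + 2*I*√449 ≈ 41.0 + 42.379*I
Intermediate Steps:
V = 8520 (V = 6314 + 2206 = 8520)
M(d, s) = 41 (M(d, s) = -12 + 53 = 41)
(1/(13264 + V) + M(-56, -100)) + √(13742 - 15538) = (1/(13264 + 8520) + 41) + √(13742 - 15538) = (1/21784 + 41) + √(-1796) = (1/21784 + 41) + 2*I*√449 = 893145/21784 + 2*I*√449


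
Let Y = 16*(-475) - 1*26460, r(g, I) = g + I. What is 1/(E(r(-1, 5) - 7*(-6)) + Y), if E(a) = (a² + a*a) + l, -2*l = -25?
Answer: -2/59631 ≈ -3.3540e-5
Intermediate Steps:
r(g, I) = I + g
l = 25/2 (l = -½*(-25) = 25/2 ≈ 12.500)
Y = -34060 (Y = -7600 - 26460 = -34060)
E(a) = 25/2 + 2*a² (E(a) = (a² + a*a) + 25/2 = (a² + a²) + 25/2 = 2*a² + 25/2 = 25/2 + 2*a²)
1/(E(r(-1, 5) - 7*(-6)) + Y) = 1/((25/2 + 2*((5 - 1) - 7*(-6))²) - 34060) = 1/((25/2 + 2*(4 + 42)²) - 34060) = 1/((25/2 + 2*46²) - 34060) = 1/((25/2 + 2*2116) - 34060) = 1/((25/2 + 4232) - 34060) = 1/(8489/2 - 34060) = 1/(-59631/2) = -2/59631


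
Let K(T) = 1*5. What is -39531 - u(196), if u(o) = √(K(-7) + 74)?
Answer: -39531 - √79 ≈ -39540.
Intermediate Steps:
K(T) = 5
u(o) = √79 (u(o) = √(5 + 74) = √79)
-39531 - u(196) = -39531 - √79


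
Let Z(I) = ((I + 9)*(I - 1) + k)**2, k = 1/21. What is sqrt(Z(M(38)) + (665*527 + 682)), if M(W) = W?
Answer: sqrt(1488561817)/21 ≈ 1837.2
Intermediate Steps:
k = 1/21 (k = 1*(1/21) = 1/21 ≈ 0.047619)
Z(I) = (1/21 + (-1 + I)*(9 + I))**2 (Z(I) = ((I + 9)*(I - 1) + 1/21)**2 = ((9 + I)*(-1 + I) + 1/21)**2 = ((-1 + I)*(9 + I) + 1/21)**2 = (1/21 + (-1 + I)*(9 + I))**2)
sqrt(Z(M(38)) + (665*527 + 682)) = sqrt((-188 + 21*38**2 + 168*38)**2/441 + (665*527 + 682)) = sqrt((-188 + 21*1444 + 6384)**2/441 + (350455 + 682)) = sqrt((-188 + 30324 + 6384)**2/441 + 351137) = sqrt((1/441)*36520**2 + 351137) = sqrt((1/441)*1333710400 + 351137) = sqrt(1333710400/441 + 351137) = sqrt(1488561817/441) = sqrt(1488561817)/21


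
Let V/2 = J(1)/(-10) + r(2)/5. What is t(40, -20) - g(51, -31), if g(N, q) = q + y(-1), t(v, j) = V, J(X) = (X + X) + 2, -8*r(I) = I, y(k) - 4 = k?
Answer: 271/10 ≈ 27.100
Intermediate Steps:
y(k) = 4 + k
r(I) = -I/8
J(X) = 2 + 2*X (J(X) = 2*X + 2 = 2 + 2*X)
V = -9/10 (V = 2*((2 + 2*1)/(-10) - 1/8*2/5) = 2*((2 + 2)*(-1/10) - 1/4*1/5) = 2*(4*(-1/10) - 1/20) = 2*(-2/5 - 1/20) = 2*(-9/20) = -9/10 ≈ -0.90000)
t(v, j) = -9/10
g(N, q) = 3 + q (g(N, q) = q + (4 - 1) = q + 3 = 3 + q)
t(40, -20) - g(51, -31) = -9/10 - (3 - 31) = -9/10 - 1*(-28) = -9/10 + 28 = 271/10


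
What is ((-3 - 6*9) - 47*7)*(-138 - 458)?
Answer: 230056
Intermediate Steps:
((-3 - 6*9) - 47*7)*(-138 - 458) = ((-3 - 54) - 329)*(-596) = (-57 - 329)*(-596) = -386*(-596) = 230056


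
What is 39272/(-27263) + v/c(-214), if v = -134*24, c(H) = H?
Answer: 39636800/2917141 ≈ 13.588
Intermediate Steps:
v = -3216
39272/(-27263) + v/c(-214) = 39272/(-27263) - 3216/(-214) = 39272*(-1/27263) - 3216*(-1/214) = -39272/27263 + 1608/107 = 39636800/2917141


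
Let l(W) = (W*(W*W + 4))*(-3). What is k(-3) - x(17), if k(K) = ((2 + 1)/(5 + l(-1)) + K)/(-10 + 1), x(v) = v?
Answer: -1001/60 ≈ -16.683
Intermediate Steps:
l(W) = -3*W*(4 + W²) (l(W) = (W*(W² + 4))*(-3) = (W*(4 + W²))*(-3) = -3*W*(4 + W²))
k(K) = -1/60 - K/9 (k(K) = ((2 + 1)/(5 - 3*(-1)*(4 + (-1)²)) + K)/(-10 + 1) = (3/(5 - 3*(-1)*(4 + 1)) + K)/(-9) = (3/(5 - 3*(-1)*5) + K)*(-⅑) = (3/(5 + 15) + K)*(-⅑) = (3/20 + K)*(-⅑) = -1/60 - K/9)
k(-3) - x(17) = (-1/60 - ⅑*(-3)) - 1*17 = (-1/60 + ⅓) - 17 = 19/60 - 17 = -1001/60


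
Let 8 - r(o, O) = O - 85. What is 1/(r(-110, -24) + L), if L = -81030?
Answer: -1/80913 ≈ -1.2359e-5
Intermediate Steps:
r(o, O) = 93 - O (r(o, O) = 8 - (O - 85) = 8 - (-85 + O) = 8 + (85 - O) = 93 - O)
1/(r(-110, -24) + L) = 1/((93 - 1*(-24)) - 81030) = 1/((93 + 24) - 81030) = 1/(117 - 81030) = 1/(-80913) = -1/80913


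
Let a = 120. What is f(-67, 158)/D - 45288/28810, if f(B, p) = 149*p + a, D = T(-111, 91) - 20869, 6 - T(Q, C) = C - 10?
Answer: -407553523/150849160 ≈ -2.7017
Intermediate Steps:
T(Q, C) = 16 - C (T(Q, C) = 6 - (C - 10) = 6 - (-10 + C) = 6 + (10 - C) = 16 - C)
D = -20944 (D = (16 - 1*91) - 20869 = (16 - 91) - 20869 = -75 - 20869 = -20944)
f(B, p) = 120 + 149*p (f(B, p) = 149*p + 120 = 120 + 149*p)
f(-67, 158)/D - 45288/28810 = (120 + 149*158)/(-20944) - 45288/28810 = (120 + 23542)*(-1/20944) - 45288*1/28810 = 23662*(-1/20944) - 22644/14405 = -11831/10472 - 22644/14405 = -407553523/150849160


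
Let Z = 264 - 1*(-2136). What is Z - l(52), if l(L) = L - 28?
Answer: 2376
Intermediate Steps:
l(L) = -28 + L
Z = 2400 (Z = 264 + 2136 = 2400)
Z - l(52) = 2400 - (-28 + 52) = 2400 - 1*24 = 2400 - 24 = 2376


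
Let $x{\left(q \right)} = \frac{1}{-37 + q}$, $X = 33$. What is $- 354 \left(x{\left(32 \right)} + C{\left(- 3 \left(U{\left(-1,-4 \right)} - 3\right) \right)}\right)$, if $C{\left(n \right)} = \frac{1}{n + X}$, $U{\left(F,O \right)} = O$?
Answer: $\frac{2891}{45} \approx 64.244$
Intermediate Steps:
$C{\left(n \right)} = \frac{1}{33 + n}$ ($C{\left(n \right)} = \frac{1}{n + 33} = \frac{1}{33 + n}$)
$- 354 \left(x{\left(32 \right)} + C{\left(- 3 \left(U{\left(-1,-4 \right)} - 3\right) \right)}\right) = - 354 \left(\frac{1}{-37 + 32} + \frac{1}{33 - 3 \left(-4 - 3\right)}\right) = - 354 \left(\frac{1}{-5} + \frac{1}{33 - -21}\right) = - 354 \left(- \frac{1}{5} + \frac{1}{33 + 21}\right) = - 354 \left(- \frac{1}{5} + \frac{1}{54}\right) = \left(-354\right) \left(- \frac{49}{270}\right) = \frac{2891}{45}$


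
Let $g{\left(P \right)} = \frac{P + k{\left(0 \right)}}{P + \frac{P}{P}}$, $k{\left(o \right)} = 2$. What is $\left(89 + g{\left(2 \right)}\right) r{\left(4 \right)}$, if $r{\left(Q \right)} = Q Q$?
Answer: $\frac{4336}{3} \approx 1445.3$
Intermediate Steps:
$r{\left(Q \right)} = Q^{2}$
$g{\left(P \right)} = \frac{2 + P}{1 + P}$ ($g{\left(P \right)} = \frac{P + 2}{P + \frac{P}{P}} = \frac{2 + P}{P + 1} = \frac{2 + P}{1 + P}$)
$\left(89 + g{\left(2 \right)}\right) r{\left(4 \right)} = \left(89 + \frac{2 + 2}{1 + 2}\right) 4^{2} = \left(89 + \frac{1}{3} \cdot 4\right) 16 = \left(89 + \frac{4}{3}\right) 16 = \frac{271}{3} \cdot 16 = \frac{4336}{3}$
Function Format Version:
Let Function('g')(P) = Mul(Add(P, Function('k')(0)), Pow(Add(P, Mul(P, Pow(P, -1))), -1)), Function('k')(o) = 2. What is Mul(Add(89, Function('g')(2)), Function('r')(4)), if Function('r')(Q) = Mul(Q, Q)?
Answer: Rational(4336, 3) ≈ 1445.3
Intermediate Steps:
Function('r')(Q) = Pow(Q, 2)
Function('g')(P) = Mul(Pow(Add(1, P), -1), Add(2, P)) (Function('g')(P) = Mul(Add(P, 2), Pow(Add(P, Mul(P, Pow(P, -1))), -1)) = Mul(Add(2, P), Pow(Add(P, 1), -1)) = Mul(Add(2, P), Pow(Add(1, P), -1)) = Mul(Pow(Add(1, P), -1), Add(2, P)))
Mul(Add(89, Function('g')(2)), Function('r')(4)) = Mul(Add(89, Mul(Pow(Add(1, 2), -1), Add(2, 2))), Pow(4, 2)) = Mul(Add(89, Mul(Pow(3, -1), 4)), 16) = Mul(Add(89, Mul(Rational(1, 3), 4)), 16) = Mul(Add(89, Rational(4, 3)), 16) = Mul(Rational(271, 3), 16) = Rational(4336, 3)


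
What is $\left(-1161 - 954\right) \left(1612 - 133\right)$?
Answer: $-3128085$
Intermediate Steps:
$\left(-1161 - 954\right) \left(1612 - 133\right) = \left(-1161 - 954\right) 1479 = \left(-2115\right) 1479 = -3128085$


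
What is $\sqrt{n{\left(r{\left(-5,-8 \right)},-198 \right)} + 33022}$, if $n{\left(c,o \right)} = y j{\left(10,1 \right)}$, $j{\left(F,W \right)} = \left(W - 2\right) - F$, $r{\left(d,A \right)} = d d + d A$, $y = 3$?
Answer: $\sqrt{32989} \approx 181.63$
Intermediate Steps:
$r{\left(d,A \right)} = d^{2} + A d$
$j{\left(F,W \right)} = -2 + W - F$ ($j{\left(F,W \right)} = \left(W - 2\right) - F = \left(-2 + W\right) - F = -2 + W - F$)
$n{\left(c,o \right)} = -33$ ($n{\left(c,o \right)} = 3 \left(-2 + 1 - 10\right) = 3 \left(-11\right) = -33$)
$\sqrt{n{\left(r{\left(-5,-8 \right)},-198 \right)} + 33022} = \sqrt{-33 + 33022} = \sqrt{32989}$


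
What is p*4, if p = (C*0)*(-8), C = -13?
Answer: 0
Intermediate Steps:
p = 0 (p = -13*0*(-8) = 0*(-8) = 0)
p*4 = 0*4 = 0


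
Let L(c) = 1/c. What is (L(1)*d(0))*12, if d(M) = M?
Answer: 0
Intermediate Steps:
(L(1)*d(0))*12 = (0/1)*12 = (1*0)*12 = 0*12 = 0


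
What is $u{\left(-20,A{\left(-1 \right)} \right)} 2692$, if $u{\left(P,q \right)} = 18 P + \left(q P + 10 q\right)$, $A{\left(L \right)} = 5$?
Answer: $-1103720$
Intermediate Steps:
$u{\left(P,q \right)} = 10 q + 18 P + P q$ ($u{\left(P,q \right)} = 18 P + \left(P q + 10 q\right) = 18 P + \left(10 q + P q\right) = 10 q + 18 P + P q$)
$u{\left(-20,A{\left(-1 \right)} \right)} 2692 = \left(10 \cdot 5 + 18 \left(-20\right) - 100\right) 2692 = \left(50 - 360 - 100\right) 2692 = \left(-410\right) 2692 = -1103720$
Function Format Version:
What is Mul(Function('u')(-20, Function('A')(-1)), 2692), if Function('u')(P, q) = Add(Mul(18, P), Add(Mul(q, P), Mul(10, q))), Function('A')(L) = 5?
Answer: -1103720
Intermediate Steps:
Function('u')(P, q) = Add(Mul(10, q), Mul(18, P), Mul(P, q)) (Function('u')(P, q) = Add(Mul(18, P), Add(Mul(P, q), Mul(10, q))) = Add(Mul(18, P), Add(Mul(10, q), Mul(P, q))) = Add(Mul(10, q), Mul(18, P), Mul(P, q)))
Mul(Function('u')(-20, Function('A')(-1)), 2692) = Mul(Add(Mul(10, 5), Mul(18, -20), Mul(-20, 5)), 2692) = Mul(Add(50, -360, -100), 2692) = Mul(-410, 2692) = -1103720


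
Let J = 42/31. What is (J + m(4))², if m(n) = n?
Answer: 27556/961 ≈ 28.674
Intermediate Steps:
J = 42/31 (J = 42*(1/31) = 42/31 ≈ 1.3548)
(J + m(4))² = (42/31 + 4)² = (166/31)² = 27556/961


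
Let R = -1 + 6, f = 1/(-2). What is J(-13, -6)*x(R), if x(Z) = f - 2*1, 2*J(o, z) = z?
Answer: 15/2 ≈ 7.5000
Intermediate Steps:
J(o, z) = z/2
f = -1/2 ≈ -0.50000
R = 5
x(Z) = -5/2 (x(Z) = -1/2 - 2*1 = -1/2 - 2 = -5/2)
J(-13, -6)*x(R) = ((1/2)*(-6))*(-5/2) = -3*(-5/2) = 15/2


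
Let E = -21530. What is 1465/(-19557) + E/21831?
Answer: -151014875/142316289 ≈ -1.0611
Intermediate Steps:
1465/(-19557) + E/21831 = 1465/(-19557) - 21530/21831 = 1465*(-1/19557) - 21530*1/21831 = -1465/19557 - 21530/21831 = -151014875/142316289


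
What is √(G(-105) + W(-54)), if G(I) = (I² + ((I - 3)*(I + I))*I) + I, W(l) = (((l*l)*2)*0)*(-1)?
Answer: 4*I*√148155 ≈ 1539.6*I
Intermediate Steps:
W(l) = 0 (W(l) = ((l²*2)*0)*(-1) = ((2*l²)*0)*(-1) = 0*(-1) = 0)
G(I) = I + I² + 2*I²*(-3 + I) (G(I) = (I² + ((-3 + I)*(2*I))*I) + I = (I² + (2*I*(-3 + I))*I) + I = (I² + 2*I²*(-3 + I)) + I = I + I² + 2*I²*(-3 + I))
√(G(-105) + W(-54)) = √(-105*(1 - 5*(-105) + 2*(-105)²) + 0) = √(-105*(1 + 525 + 2*11025) + 0) = √(-105*(1 + 525 + 22050) + 0) = √(-105*22576 + 0) = √(-2370480 + 0) = √(-2370480) = 4*I*√148155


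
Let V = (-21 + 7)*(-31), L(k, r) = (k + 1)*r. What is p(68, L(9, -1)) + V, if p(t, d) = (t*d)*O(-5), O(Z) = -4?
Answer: 3154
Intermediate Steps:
L(k, r) = r*(1 + k) (L(k, r) = (1 + k)*r = r*(1 + k))
p(t, d) = -4*d*t (p(t, d) = (t*d)*(-4) = (d*t)*(-4) = -4*d*t)
V = 434 (V = -14*(-31) = 434)
p(68, L(9, -1)) + V = -4*(-(1 + 9))*68 + 434 = -4*(-1*10)*68 + 434 = -4*(-10)*68 + 434 = 2720 + 434 = 3154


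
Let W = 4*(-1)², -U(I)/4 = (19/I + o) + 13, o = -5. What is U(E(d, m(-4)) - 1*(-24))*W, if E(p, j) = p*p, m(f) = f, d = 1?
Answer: -3504/25 ≈ -140.16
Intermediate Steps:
E(p, j) = p²
U(I) = -32 - 76/I (U(I) = -4*((19/I - 5) + 13) = -4*((-5 + 19/I) + 13) = -4*(8 + 19/I) = -32 - 76/I)
W = 4 (W = 4*1 = 4)
U(E(d, m(-4)) - 1*(-24))*W = (-32 - 76/(1² - 1*(-24)))*4 = (-32 - 76/(1 + 24))*4 = (-32 - 76/25)*4 = -876/25*4 = -3504/25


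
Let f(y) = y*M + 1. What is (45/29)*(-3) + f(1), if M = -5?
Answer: -251/29 ≈ -8.6552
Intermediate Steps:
f(y) = 1 - 5*y (f(y) = y*(-5) + 1 = -5*y + 1 = 1 - 5*y)
(45/29)*(-3) + f(1) = (45/29)*(-3) + (1 - 5*1) = (45*(1/29))*(-3) + (1 - 5) = (45/29)*(-3) - 4 = -135/29 - 4 = -251/29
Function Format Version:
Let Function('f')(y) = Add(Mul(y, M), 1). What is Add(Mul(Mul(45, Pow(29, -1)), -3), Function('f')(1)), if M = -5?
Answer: Rational(-251, 29) ≈ -8.6552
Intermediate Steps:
Function('f')(y) = Add(1, Mul(-5, y)) (Function('f')(y) = Add(Mul(y, -5), 1) = Add(Mul(-5, y), 1) = Add(1, Mul(-5, y)))
Add(Mul(Mul(45, Pow(29, -1)), -3), Function('f')(1)) = Add(Mul(Mul(45, Pow(29, -1)), -3), Add(1, Mul(-5, 1))) = Add(Mul(Mul(45, Rational(1, 29)), -3), Add(1, -5)) = Add(Mul(Rational(45, 29), -3), -4) = Add(Rational(-135, 29), -4) = Rational(-251, 29)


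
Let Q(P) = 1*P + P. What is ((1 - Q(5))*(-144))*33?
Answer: 42768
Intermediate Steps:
Q(P) = 2*P (Q(P) = P + P = 2*P)
((1 - Q(5))*(-144))*33 = ((1 - 2*5)*(-144))*33 = ((1 - 1*10)*(-144))*33 = ((1 - 10)*(-144))*33 = -9*(-144)*33 = 1296*33 = 42768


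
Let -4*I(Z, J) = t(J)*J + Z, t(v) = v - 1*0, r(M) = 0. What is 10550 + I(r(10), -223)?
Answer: -7529/4 ≈ -1882.3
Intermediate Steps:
t(v) = v (t(v) = v + 0 = v)
I(Z, J) = -Z/4 - J**2/4 (I(Z, J) = -(J*J + Z)/4 = -(J**2 + Z)/4 = -(Z + J**2)/4 = -Z/4 - J**2/4)
10550 + I(r(10), -223) = 10550 + (-1/4*0 - 1/4*(-223)**2) = 10550 + (0 - 1/4*49729) = 10550 + (0 - 49729/4) = 10550 - 49729/4 = -7529/4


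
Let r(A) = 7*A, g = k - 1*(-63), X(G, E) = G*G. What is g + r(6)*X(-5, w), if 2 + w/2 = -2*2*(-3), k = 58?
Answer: 1171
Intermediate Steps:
w = 20 (w = -4 + 2*(-2*2*(-3)) = -4 + 2*(-4*(-3)) = -4 + 2*12 = -4 + 24 = 20)
X(G, E) = G²
g = 121 (g = 58 - 1*(-63) = 58 + 63 = 121)
g + r(6)*X(-5, w) = 121 + (7*6)*(-5)² = 121 + 42*25 = 121 + 1050 = 1171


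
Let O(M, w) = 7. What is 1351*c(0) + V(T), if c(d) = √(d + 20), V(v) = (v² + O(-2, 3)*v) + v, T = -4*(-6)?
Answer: 768 + 2702*√5 ≈ 6809.9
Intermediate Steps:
T = 24
V(v) = v² + 8*v (V(v) = (v² + 7*v) + v = v² + 8*v)
c(d) = √(20 + d)
1351*c(0) + V(T) = 1351*√(20 + 0) + 24*(8 + 24) = 1351*√20 + 24*32 = 1351*(2*√5) + 768 = 2702*√5 + 768 = 768 + 2702*√5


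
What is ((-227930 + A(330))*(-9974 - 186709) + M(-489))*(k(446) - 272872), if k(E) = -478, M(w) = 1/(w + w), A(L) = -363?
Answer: -6001880670245173175/489 ≈ -1.2274e+16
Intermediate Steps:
M(w) = 1/(2*w)
((-227930 + A(330))*(-9974 - 186709) + M(-489))*(k(446) - 272872) = ((-227930 - 363)*(-9974 - 186709) + (½)/(-489))*(-478 - 272872) = (-228293*(-196683) + (½)*(-1/489))*(-273350) = (44901352119 - 1/978)*(-273350) = (43913522372381/978)*(-273350) = -6001880670245173175/489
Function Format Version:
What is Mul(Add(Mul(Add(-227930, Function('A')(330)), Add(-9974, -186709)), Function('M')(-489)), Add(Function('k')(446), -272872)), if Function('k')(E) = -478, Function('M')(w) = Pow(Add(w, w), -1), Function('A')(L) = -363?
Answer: Rational(-6001880670245173175, 489) ≈ -1.2274e+16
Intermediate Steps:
Function('M')(w) = Mul(Rational(1, 2), Pow(w, -1)) (Function('M')(w) = Pow(Mul(2, w), -1) = Mul(Rational(1, 2), Pow(w, -1)))
Mul(Add(Mul(Add(-227930, Function('A')(330)), Add(-9974, -186709)), Function('M')(-489)), Add(Function('k')(446), -272872)) = Mul(Add(Mul(Add(-227930, -363), Add(-9974, -186709)), Mul(Rational(1, 2), Pow(-489, -1))), Add(-478, -272872)) = Mul(Add(Mul(-228293, -196683), Mul(Rational(1, 2), Rational(-1, 489))), -273350) = Mul(Add(44901352119, Rational(-1, 978)), -273350) = Mul(Rational(43913522372381, 978), -273350) = Rational(-6001880670245173175, 489)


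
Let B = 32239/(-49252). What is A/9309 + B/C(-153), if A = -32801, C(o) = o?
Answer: -82291219835/23382830268 ≈ -3.5193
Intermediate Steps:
B = -32239/49252 (B = 32239*(-1/49252) = -32239/49252 ≈ -0.65457)
A/9309 + B/C(-153) = -32801/9309 - 32239/49252/(-153) = -32801*1/9309 - 32239/49252*(-1/153) = -32801/9309 + 32239/7535556 = -82291219835/23382830268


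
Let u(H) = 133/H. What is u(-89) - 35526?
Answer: -3161947/89 ≈ -35528.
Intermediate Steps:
u(-89) - 35526 = 133/(-89) - 35526 = 133*(-1/89) - 35526 = -133/89 - 35526 = -3161947/89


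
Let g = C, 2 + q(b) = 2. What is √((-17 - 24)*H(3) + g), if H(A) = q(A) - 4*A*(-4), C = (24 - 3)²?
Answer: I*√1527 ≈ 39.077*I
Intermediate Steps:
q(b) = 0 (q(b) = -2 + 2 = 0)
C = 441 (C = 21² = 441)
g = 441
H(A) = 16*A (H(A) = 0 - 4*A*(-4) = 0 + 16*A = 16*A)
√((-17 - 24)*H(3) + g) = √((-17 - 24)*(16*3) + 441) = √(-41*48 + 441) = √(-1968 + 441) = √(-1527) = I*√1527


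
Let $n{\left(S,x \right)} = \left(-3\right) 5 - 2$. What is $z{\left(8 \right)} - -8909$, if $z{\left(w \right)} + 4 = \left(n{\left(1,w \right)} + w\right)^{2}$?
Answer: $8986$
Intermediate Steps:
$n{\left(S,x \right)} = -17$ ($n{\left(S,x \right)} = -15 - 2 = -17$)
$z{\left(w \right)} = -4 + \left(-17 + w\right)^{2}$
$z{\left(8 \right)} - -8909 = \left(-4 + \left(-17 + 8\right)^{2}\right) - -8909 = \left(-4 + \left(-9\right)^{2}\right) + 8909 = \left(-4 + 81\right) + 8909 = 77 + 8909 = 8986$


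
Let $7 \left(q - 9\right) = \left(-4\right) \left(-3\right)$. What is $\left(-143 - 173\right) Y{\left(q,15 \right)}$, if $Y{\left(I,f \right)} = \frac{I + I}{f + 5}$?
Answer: $- \frac{2370}{7} \approx -338.57$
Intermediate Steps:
$q = \frac{75}{7}$ ($q = 9 + \frac{\left(-4\right) \left(-3\right)}{7} = 9 + \frac{1}{7} \cdot 12 = 9 + \frac{12}{7} = \frac{75}{7} \approx 10.714$)
$Y{\left(I,f \right)} = \frac{2 I}{5 + f}$
$\left(-143 - 173\right) Y{\left(q,15 \right)} = \left(-143 - 173\right) 2 \cdot \frac{75}{7} \frac{1}{5 + 15} = - 316 \cdot 2 \cdot \frac{75}{7} \cdot \frac{1}{20} = \left(-316\right) \frac{15}{14} = - \frac{2370}{7}$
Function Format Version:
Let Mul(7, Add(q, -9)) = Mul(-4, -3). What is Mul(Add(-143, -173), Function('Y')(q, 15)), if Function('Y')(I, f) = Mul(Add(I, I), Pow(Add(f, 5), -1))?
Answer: Rational(-2370, 7) ≈ -338.57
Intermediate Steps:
q = Rational(75, 7) (q = Add(9, Mul(Rational(1, 7), Mul(-4, -3))) = Add(9, Mul(Rational(1, 7), 12)) = Add(9, Rational(12, 7)) = Rational(75, 7) ≈ 10.714)
Function('Y')(I, f) = Mul(2, I, Pow(Add(5, f), -1)) (Function('Y')(I, f) = Mul(Mul(2, I), Pow(Add(5, f), -1)) = Mul(2, I, Pow(Add(5, f), -1)))
Mul(Add(-143, -173), Function('Y')(q, 15)) = Mul(Add(-143, -173), Mul(2, Rational(75, 7), Pow(Add(5, 15), -1))) = Mul(-316, Mul(2, Rational(75, 7), Pow(20, -1))) = Mul(-316, Mul(2, Rational(75, 7), Rational(1, 20))) = Mul(-316, Rational(15, 14)) = Rational(-2370, 7)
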